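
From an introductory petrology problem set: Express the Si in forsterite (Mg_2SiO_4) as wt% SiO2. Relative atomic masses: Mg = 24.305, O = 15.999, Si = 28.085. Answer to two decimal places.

42.71 wt%

Molar mass of Mg_2SiO_4 = 2·24.305 + 1·28.085 + 4·15.999 = 140.691 g/mol.
Each formula unit contains 1 Si, equivalent to 1/1 = 1.0000 mol SiO2.
M(SiO2) = 1×28.085 + 2×15.999 = 60.083 g/mol.
Mass of SiO2 per formula unit = 1.0000 × 60.083 = 60.083 g.
SiO2 wt% = 60.083 / 140.691 × 100 = 42.71%.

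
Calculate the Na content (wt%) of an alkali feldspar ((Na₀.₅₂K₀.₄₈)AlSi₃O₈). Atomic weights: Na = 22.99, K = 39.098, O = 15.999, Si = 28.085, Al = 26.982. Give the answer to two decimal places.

4.43 wt%

Molar mass of (Na₀.₅₂K₀.₄₈)AlSi₃O₈: 0.52×22.99 + 0.48×39.098 + 1×26.982 + 3×28.085 + 8×15.999 = 269.951 g/mol.
Mass of Na per formula unit: 0.52 × 22.99 = 11.955 g.
Weight fraction Na = 11.955 / 269.951 = 0.0443.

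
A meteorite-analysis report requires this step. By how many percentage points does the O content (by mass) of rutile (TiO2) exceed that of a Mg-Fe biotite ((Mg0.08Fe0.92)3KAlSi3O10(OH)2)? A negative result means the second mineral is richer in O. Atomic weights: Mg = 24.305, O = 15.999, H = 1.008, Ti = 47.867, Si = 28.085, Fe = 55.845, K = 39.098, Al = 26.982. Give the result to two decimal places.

2.00 percentage points

M(TiO2) = 79.865 g/mol, so wt% O = 31.998/79.865 × 100 = 40.07%.
M((Mg0.08Fe0.92)3KAlSi3O10(OH)2) = 504.304 g/mol, so wt% O = 191.988/504.304 × 100 = 38.07%.
40.07 − 38.07 = 2.00 pp.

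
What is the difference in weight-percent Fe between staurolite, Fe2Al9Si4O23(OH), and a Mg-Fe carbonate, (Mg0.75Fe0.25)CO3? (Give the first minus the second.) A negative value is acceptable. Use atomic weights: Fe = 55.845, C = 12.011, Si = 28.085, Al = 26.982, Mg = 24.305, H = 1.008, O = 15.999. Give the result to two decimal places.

-2.03 percentage points

Fe in Fe2Al9Si4O23(OH): molar mass 851.852 g/mol; 2×55.845 = 111.690 g → 13.11 wt%.
Fe in (Mg0.75Fe0.25)CO3: molar mass 92.198 g/mol; 0.25×55.845 = 13.961 g → 15.14 wt%.
Difference = 13.11 − 15.14 = -2.03 percentage points.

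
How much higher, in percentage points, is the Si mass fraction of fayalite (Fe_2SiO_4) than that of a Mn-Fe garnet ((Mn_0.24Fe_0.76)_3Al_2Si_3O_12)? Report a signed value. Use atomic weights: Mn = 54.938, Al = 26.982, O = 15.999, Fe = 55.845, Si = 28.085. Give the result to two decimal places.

Si in Fe_2SiO_4: molar mass 203.771 g/mol; 1×28.085 = 28.085 g → 13.78 wt%.
Si in (Mn_0.24Fe_0.76)_3Al_2Si_3O_12: molar mass 497.089 g/mol; 3×28.085 = 84.255 g → 16.95 wt%.
Difference = 13.78 − 16.95 = -3.17 percentage points.

-3.17 percentage points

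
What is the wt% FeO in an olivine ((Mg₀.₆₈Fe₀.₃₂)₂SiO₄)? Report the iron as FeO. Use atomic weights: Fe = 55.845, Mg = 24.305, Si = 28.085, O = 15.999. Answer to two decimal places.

28.58 wt%

Formula mass = 160.877 g/mol.
0.64 Fe → 0.6400 mol FeO per formula unit; M(FeO) = 71.844, so FeO mass = 45.980 g.
45.980/160.877 × 100 = 28.58 wt%.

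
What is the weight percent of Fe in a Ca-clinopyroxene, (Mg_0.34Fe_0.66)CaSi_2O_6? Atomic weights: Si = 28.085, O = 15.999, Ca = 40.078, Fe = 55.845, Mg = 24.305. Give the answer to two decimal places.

15.53 weight percent

Formula mass = 0.34×24.305 + 0.66×55.845 + 1×40.078 + 2×28.085 + 6×15.999 = 237.363 g/mol, of which 36.858 g is Fe.
So Fe makes up 36.858/237.363 = 0.1553 of the mass, i.e. 15.53%.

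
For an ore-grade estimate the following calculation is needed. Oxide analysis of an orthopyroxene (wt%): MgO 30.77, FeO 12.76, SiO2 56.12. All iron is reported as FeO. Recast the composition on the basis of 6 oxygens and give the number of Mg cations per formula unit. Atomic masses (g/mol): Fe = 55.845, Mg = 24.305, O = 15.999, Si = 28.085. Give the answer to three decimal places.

MgO: 30.77/40.304 = 0.76345 mol → 0.76345 mol Mg, 0.76345 mol O.
FeO: 12.76/71.844 = 0.17761 mol → 0.17761 mol Fe, 0.17761 mol O.
SiO2: 56.12/60.083 = 0.93404 mol → 0.93404 mol Si, 1.86808 mol O.
Total oxygen = 2.80914 mol. Normalization factor = 6/2.80914 = 2.13589.
Mg per 6 O = 0.76345 × 2.13589 = 1.631.

1.631 Mg apfu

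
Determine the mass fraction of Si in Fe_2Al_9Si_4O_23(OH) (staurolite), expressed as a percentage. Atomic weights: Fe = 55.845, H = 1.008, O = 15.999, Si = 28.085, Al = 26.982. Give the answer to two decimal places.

13.19 weight percent

M(Fe_2Al_9Si_4O_23(OH)) = 851.852 g/mol.
Si contributes 4 × 28.085 = 112.340 g per mole.
112.340/851.852 = 0.1319 → 13.19%.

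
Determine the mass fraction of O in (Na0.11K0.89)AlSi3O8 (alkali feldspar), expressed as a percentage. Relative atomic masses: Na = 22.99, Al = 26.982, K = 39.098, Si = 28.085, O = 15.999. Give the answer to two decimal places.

Formula mass = 0.11×22.99 + 0.89×39.098 + 1×26.982 + 3×28.085 + 8×15.999 = 276.555 g/mol, of which 127.992 g is O.
So O makes up 127.992/276.555 = 0.4628 of the mass, i.e. 46.28%.

46.28 wt%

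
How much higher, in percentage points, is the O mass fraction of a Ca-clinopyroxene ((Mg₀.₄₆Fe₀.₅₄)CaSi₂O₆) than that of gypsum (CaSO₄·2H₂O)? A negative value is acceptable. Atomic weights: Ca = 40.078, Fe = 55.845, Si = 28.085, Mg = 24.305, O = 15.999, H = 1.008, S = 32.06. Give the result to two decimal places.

O in (Mg₀.₄₆Fe₀.₅₄)CaSi₂O₆: molar mass 233.579 g/mol; 6×15.999 = 95.994 g → 41.10 wt%.
O in CaSO₄·2H₂O: molar mass 172.164 g/mol; 6×15.999 = 95.994 g → 55.76 wt%.
Difference = 41.10 − 55.76 = -14.66 percentage points.

-14.66 percentage points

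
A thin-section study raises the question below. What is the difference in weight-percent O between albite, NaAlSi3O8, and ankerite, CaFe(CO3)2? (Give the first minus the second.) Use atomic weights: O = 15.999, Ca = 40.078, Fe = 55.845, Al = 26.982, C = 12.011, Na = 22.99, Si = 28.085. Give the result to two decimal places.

4.36 percentage points

M(NaAlSi3O8) = 262.219 g/mol, so wt% O = 127.992/262.219 × 100 = 48.81%.
M(CaFe(CO3)2) = 215.939 g/mol, so wt% O = 95.994/215.939 × 100 = 44.45%.
48.81 − 44.45 = 4.36 pp.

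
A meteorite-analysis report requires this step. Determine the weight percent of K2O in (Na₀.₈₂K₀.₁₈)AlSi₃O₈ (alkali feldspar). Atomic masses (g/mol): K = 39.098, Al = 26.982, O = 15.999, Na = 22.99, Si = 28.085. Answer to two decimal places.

3.20 wt%

Formula mass = 265.118 g/mol.
0.18 K → 0.0900 mol K2O per formula unit; M(K2O) = 94.195, so K2O mass = 8.478 g.
8.478/265.118 × 100 = 3.20 wt%.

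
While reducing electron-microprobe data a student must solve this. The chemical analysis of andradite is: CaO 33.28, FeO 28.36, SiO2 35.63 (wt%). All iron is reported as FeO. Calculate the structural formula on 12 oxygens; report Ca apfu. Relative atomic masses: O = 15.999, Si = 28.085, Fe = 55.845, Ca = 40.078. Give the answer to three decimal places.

33.28 wt% CaO ÷ 56.077 g/mol = 0.59347 mol, giving 0.59347 Ca and 0.59347 O.
28.36 wt% FeO ÷ 71.844 g/mol = 0.39474 mol, giving 0.39474 Fe and 0.39474 O.
35.63 wt% SiO2 ÷ 60.083 g/mol = 0.59301 mol, giving 0.59301 Si and 1.18602 O.
Oxygen sums to 2.17423; scaling by 12/2.17423 = 5.51920 puts the formula on 12 O.
Ca: 0.59347 × 5.51920 = 3.275 atoms per formula unit.

3.275 Ca apfu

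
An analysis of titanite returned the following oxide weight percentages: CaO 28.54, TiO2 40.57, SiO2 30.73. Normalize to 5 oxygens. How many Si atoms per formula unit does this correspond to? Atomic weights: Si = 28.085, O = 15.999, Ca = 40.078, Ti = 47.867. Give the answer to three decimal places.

CaO (M=56.077): mol = 0.50894; Ca = 0.50894, O = 0.50894.
TiO2 (M=79.865): mol = 0.50798; Ti = 0.50798, O = 1.01596.
SiO2 (M=60.083): mol = 0.51146; Si = 0.51146, O = 1.02292.
ΣO = 2.54782; factor = 5/ΣO = 1.96246.
Si apfu = 0.51146 × 1.96246 = 1.004.

1.004 Si apfu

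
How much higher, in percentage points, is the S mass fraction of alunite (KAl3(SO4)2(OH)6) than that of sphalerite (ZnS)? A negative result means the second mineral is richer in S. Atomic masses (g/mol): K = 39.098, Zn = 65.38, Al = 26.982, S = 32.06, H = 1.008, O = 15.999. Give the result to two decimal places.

-17.42 percentage points

S in KAl3(SO4)2(OH)6: molar mass 414.198 g/mol; 2×32.06 = 64.120 g → 15.48 wt%.
S in ZnS: molar mass 97.440 g/mol; 1×32.06 = 32.060 g → 32.90 wt%.
Difference = 15.48 − 32.90 = -17.42 percentage points.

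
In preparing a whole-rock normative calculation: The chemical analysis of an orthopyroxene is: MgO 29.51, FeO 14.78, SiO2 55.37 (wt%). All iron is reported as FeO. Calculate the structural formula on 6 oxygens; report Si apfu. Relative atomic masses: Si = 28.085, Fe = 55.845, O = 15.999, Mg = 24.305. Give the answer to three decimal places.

1.988 Si apfu

29.51 wt% MgO ÷ 40.304 g/mol = 0.73219 mol, giving 0.73219 Mg and 0.73219 O.
14.78 wt% FeO ÷ 71.844 g/mol = 0.20572 mol, giving 0.20572 Fe and 0.20572 O.
55.37 wt% SiO2 ÷ 60.083 g/mol = 0.92156 mol, giving 0.92156 Si and 1.84312 O.
Oxygen sums to 2.78103; scaling by 6/2.78103 = 2.15747 puts the formula on 6 O.
Si: 0.92156 × 2.15747 = 1.988 atoms per formula unit.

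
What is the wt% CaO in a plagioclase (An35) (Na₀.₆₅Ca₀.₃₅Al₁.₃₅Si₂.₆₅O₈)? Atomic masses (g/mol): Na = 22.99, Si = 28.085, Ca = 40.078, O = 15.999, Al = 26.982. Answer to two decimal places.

Molar mass of Na₀.₆₅Ca₀.₃₅Al₁.₃₅Si₂.₆₅O₈ = 0.65*22.99 + 0.35*40.078 + 1.35*26.982 + 2.65*28.085 + 8*15.999 = 267.814 g/mol.
Each formula unit contains 0.35 Ca, equivalent to 0.35/1 = 0.3500 mol CaO.
M(CaO) = 1×40.078 + 1×15.999 = 56.077 g/mol.
Mass of CaO per formula unit = 0.3500 × 56.077 = 19.627 g.
CaO wt% = 19.627 / 267.814 × 100 = 7.33%.

7.33 wt%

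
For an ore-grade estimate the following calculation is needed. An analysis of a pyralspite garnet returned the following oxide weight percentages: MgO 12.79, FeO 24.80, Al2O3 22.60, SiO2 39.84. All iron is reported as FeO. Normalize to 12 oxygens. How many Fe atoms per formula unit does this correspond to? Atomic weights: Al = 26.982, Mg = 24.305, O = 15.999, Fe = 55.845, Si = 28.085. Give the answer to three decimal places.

MgO: 12.79/40.304 = 0.31734 mol → 0.31734 mol Mg, 0.31734 mol O.
FeO: 24.80/71.844 = 0.34519 mol → 0.34519 mol Fe, 0.34519 mol O.
Al2O3: 22.60/101.961 = 0.22165 mol → 0.44330 mol Al, 0.66495 mol O.
SiO2: 39.84/60.083 = 0.66308 mol → 0.66308 mol Si, 1.32616 mol O.
Total oxygen = 2.65364 mol. Normalization factor = 12/2.65364 = 4.52209.
Fe per 12 O = 0.34519 × 4.52209 = 1.561.

1.561 Fe apfu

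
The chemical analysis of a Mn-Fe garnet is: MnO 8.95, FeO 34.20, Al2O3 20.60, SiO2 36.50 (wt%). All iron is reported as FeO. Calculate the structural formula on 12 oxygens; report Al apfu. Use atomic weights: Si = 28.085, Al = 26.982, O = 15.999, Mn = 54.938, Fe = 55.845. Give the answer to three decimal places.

MnO: 8.95/70.937 = 0.12617 mol → 0.12617 mol Mn, 0.12617 mol O.
FeO: 34.20/71.844 = 0.47603 mol → 0.47603 mol Fe, 0.47603 mol O.
Al2O3: 20.60/101.961 = 0.20204 mol → 0.40408 mol Al, 0.60612 mol O.
SiO2: 36.50/60.083 = 0.60749 mol → 0.60749 mol Si, 1.21498 mol O.
Total oxygen = 2.42330 mol. Normalization factor = 12/2.42330 = 4.95193.
Al per 12 O = 0.40408 × 4.95193 = 2.001.

2.001 Al apfu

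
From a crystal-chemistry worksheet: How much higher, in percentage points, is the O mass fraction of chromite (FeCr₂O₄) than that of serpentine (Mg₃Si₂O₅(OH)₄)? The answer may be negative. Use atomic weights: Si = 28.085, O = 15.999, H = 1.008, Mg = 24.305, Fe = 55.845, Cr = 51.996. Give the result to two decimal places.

-23.37 percentage points

First mineral: 63.996 g O in 223.833 g formula = 28.59 wt% O.
Second mineral: 143.991 g O in 277.108 g formula = 51.96 wt% O.
28.59% − 51.96% gives a difference of -23.37 percentage points.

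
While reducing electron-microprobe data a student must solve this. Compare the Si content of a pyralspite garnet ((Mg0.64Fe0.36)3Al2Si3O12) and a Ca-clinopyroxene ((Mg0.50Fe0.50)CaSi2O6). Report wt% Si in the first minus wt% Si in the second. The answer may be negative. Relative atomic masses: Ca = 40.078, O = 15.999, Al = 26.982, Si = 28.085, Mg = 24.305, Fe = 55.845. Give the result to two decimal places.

-4.91 percentage points

M((Mg0.64Fe0.36)3Al2Si3O12) = 437.185 g/mol, so wt% Si = 84.255/437.185 × 100 = 19.27%.
M((Mg0.50Fe0.50)CaSi2O6) = 232.317 g/mol, so wt% Si = 56.170/232.317 × 100 = 24.18%.
19.27 − 24.18 = -4.91 pp.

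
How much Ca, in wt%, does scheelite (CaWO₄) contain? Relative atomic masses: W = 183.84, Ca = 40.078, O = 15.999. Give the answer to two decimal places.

Formula mass = 1·40.078 + 1·183.84 + 4·15.999 = 287.914 g/mol, of which 40.078 g is Ca.
So Ca makes up 40.078/287.914 = 0.1392 of the mass, i.e. 13.92%.

13.92 wt%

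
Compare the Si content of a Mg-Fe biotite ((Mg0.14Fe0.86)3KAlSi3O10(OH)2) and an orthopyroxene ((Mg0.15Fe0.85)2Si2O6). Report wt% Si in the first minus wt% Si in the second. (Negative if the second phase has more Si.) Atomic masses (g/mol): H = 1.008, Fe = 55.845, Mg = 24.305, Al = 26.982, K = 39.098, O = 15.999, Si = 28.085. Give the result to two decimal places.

-5.18 percentage points

First mineral: 84.255 g Si in 498.627 g formula = 16.90 wt% Si.
Second mineral: 56.170 g Si in 254.392 g formula = 22.08 wt% Si.
16.90% − 22.08% gives a difference of -5.18 percentage points.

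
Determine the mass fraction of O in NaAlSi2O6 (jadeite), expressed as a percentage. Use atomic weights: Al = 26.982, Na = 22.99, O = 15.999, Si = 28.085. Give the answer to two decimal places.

47.49 wt%

Formula mass = 1*22.99 + 1*26.982 + 2*28.085 + 6*15.999 = 202.136 g/mol, of which 95.994 g is O.
So O makes up 95.994/202.136 = 0.4749 of the mass, i.e. 47.49%.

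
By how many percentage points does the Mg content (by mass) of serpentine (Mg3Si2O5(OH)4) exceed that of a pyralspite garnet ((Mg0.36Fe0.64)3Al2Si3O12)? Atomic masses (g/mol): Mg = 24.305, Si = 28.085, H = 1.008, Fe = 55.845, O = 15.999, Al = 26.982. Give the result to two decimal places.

M(Mg3Si2O5(OH)4) = 277.108 g/mol, so wt% Mg = 72.915/277.108 × 100 = 26.31%.
M((Mg0.36Fe0.64)3Al2Si3O12) = 463.679 g/mol, so wt% Mg = 26.249/463.679 × 100 = 5.66%.
26.31 − 5.66 = 20.65 pp.

20.65 percentage points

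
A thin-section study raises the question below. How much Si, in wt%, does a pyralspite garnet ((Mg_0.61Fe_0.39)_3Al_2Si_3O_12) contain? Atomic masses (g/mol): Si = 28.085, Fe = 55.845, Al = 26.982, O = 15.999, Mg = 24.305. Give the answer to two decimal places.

19.15 wt%

M((Mg_0.61Fe_0.39)_3Al_2Si_3O_12) = 440.024 g/mol.
Si contributes 3 × 28.085 = 84.255 g per mole.
84.255/440.024 = 0.1915 → 19.15%.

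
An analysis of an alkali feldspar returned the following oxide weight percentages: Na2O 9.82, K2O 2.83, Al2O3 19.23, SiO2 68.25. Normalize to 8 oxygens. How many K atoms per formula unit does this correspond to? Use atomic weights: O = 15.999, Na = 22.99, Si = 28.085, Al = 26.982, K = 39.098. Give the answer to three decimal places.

0.159 K apfu

9.82 wt% Na2O ÷ 61.979 g/mol = 0.15844 mol, giving 0.31688 Na and 0.15844 O.
2.83 wt% K2O ÷ 94.195 g/mol = 0.03004 mol, giving 0.06008 K and 0.03004 O.
19.23 wt% Al2O3 ÷ 101.961 g/mol = 0.18860 mol, giving 0.37720 Al and 0.56580 O.
68.25 wt% SiO2 ÷ 60.083 g/mol = 1.13593 mol, giving 1.13593 Si and 2.27186 O.
Oxygen sums to 3.02614; scaling by 8/3.02614 = 2.64363 puts the formula on 8 O.
K: 0.06008 × 2.64363 = 0.159 atoms per formula unit.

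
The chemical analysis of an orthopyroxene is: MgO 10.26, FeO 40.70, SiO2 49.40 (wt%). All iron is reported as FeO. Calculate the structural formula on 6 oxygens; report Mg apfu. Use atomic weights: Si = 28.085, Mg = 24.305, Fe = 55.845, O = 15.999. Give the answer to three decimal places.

MgO (M=40.304): mol = 0.25457; Mg = 0.25457, O = 0.25457.
FeO (M=71.844): mol = 0.56651; Fe = 0.56651, O = 0.56651.
SiO2 (M=60.083): mol = 0.82220; Si = 0.82220, O = 1.64440.
ΣO = 2.46548; factor = 6/ΣO = 2.43360.
Mg apfu = 0.25457 × 2.43360 = 0.620.

0.620 Mg apfu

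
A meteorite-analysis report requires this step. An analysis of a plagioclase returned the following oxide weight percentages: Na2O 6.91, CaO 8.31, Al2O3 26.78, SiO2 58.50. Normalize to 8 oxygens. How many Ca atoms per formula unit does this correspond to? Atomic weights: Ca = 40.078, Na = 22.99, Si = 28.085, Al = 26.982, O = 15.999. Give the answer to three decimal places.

0.396 Ca apfu

6.91 wt% Na2O ÷ 61.979 g/mol = 0.11149 mol, giving 0.22298 Na and 0.11149 O.
8.31 wt% CaO ÷ 56.077 g/mol = 0.14819 mol, giving 0.14819 Ca and 0.14819 O.
26.78 wt% Al2O3 ÷ 101.961 g/mol = 0.26265 mol, giving 0.52530 Al and 0.78795 O.
58.50 wt% SiO2 ÷ 60.083 g/mol = 0.97365 mol, giving 0.97365 Si and 1.94730 O.
Oxygen sums to 2.99493; scaling by 8/2.99493 = 2.67118 puts the formula on 8 O.
Ca: 0.14819 × 2.67118 = 0.396 atoms per formula unit.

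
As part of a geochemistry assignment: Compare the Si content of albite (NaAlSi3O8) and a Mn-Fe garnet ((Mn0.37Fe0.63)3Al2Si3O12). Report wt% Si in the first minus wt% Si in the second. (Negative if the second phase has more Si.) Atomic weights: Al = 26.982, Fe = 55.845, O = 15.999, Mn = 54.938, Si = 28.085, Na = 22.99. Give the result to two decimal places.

First mineral: 84.255 g Si in 262.219 g formula = 32.13 wt% Si.
Second mineral: 84.255 g Si in 496.735 g formula = 16.96 wt% Si.
32.13% − 16.96% gives a difference of 15.17 percentage points.

15.17 percentage points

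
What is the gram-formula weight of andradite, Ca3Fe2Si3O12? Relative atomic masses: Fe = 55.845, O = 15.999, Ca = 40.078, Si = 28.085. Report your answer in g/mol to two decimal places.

The formula mass is the sum 3(40.078) + 2(55.845) + 3(28.085) + 12(15.999).

508.17 g/mol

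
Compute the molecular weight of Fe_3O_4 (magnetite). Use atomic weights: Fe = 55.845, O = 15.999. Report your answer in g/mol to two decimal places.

231.53 g/mol

M = 3×55.845 + 4×15.999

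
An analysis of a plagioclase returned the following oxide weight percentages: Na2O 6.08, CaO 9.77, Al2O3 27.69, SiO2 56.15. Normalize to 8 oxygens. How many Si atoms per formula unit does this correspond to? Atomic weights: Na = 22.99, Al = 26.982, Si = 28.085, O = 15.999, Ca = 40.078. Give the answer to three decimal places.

2.529 Si apfu

6.08 wt% Na2O ÷ 61.979 g/mol = 0.09810 mol, giving 0.19620 Na and 0.09810 O.
9.77 wt% CaO ÷ 56.077 g/mol = 0.17422 mol, giving 0.17422 Ca and 0.17422 O.
27.69 wt% Al2O3 ÷ 101.961 g/mol = 0.27157 mol, giving 0.54314 Al and 0.81471 O.
56.15 wt% SiO2 ÷ 60.083 g/mol = 0.93454 mol, giving 0.93454 Si and 1.86908 O.
Oxygen sums to 2.95611; scaling by 8/2.95611 = 2.70626 puts the formula on 8 O.
Si: 0.93454 × 2.70626 = 2.529 atoms per formula unit.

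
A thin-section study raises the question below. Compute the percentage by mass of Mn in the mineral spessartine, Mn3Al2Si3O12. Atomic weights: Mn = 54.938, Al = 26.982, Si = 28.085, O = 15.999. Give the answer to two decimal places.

33.29 mass %

Formula mass = 3*54.938 + 2*26.982 + 3*28.085 + 12*15.999 = 495.021 g/mol, of which 164.814 g is Mn.
So Mn makes up 164.814/495.021 = 0.3329 of the mass, i.e. 33.29%.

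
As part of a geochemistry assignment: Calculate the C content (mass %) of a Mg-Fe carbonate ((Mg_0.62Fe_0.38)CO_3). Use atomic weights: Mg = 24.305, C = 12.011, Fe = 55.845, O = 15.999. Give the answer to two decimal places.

12.47 mass %

Molar mass of (Mg_0.62Fe_0.38)CO_3: 0.62·24.305 + 0.38·55.845 + 1·12.011 + 3·15.999 = 96.298 g/mol.
Mass of C per formula unit: 1 × 12.011 = 12.011 g.
Weight fraction C = 12.011 / 96.298 = 0.1247.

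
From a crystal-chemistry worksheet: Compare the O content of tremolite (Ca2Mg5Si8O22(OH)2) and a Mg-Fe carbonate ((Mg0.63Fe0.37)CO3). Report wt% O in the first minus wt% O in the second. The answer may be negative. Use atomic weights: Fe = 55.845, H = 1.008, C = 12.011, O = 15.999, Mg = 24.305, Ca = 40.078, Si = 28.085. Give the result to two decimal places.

-2.74 percentage points

M(Ca2Mg5Si8O22(OH)2) = 812.353 g/mol, so wt% O = 383.976/812.353 × 100 = 47.27%.
M((Mg0.63Fe0.37)CO3) = 95.983 g/mol, so wt% O = 47.997/95.983 × 100 = 50.01%.
47.27 − 50.01 = -2.74 pp.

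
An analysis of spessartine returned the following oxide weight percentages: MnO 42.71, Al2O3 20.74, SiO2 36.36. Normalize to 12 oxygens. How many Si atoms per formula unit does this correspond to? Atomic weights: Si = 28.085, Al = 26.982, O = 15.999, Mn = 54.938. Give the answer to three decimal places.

MnO (M=70.937): mol = 0.60208; Mn = 0.60208, O = 0.60208.
Al2O3 (M=101.961): mol = 0.20341; Al = 0.40682, O = 0.61023.
SiO2 (M=60.083): mol = 0.60516; Si = 0.60516, O = 1.21032.
ΣO = 2.42263; factor = 12/ΣO = 4.95329.
Si apfu = 0.60516 × 4.95329 = 2.998.

2.998 Si apfu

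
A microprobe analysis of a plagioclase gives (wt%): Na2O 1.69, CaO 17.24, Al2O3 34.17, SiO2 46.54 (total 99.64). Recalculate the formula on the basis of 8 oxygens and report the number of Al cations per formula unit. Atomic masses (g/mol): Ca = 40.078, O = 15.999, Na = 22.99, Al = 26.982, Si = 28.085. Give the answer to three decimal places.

Na2O (M=61.979): mol = 0.02727; Na = 0.05454, O = 0.02727.
CaO (M=56.077): mol = 0.30743; Ca = 0.30743, O = 0.30743.
Al2O3 (M=101.961): mol = 0.33513; Al = 0.67026, O = 1.00539.
SiO2 (M=60.083): mol = 0.77460; Si = 0.77460, O = 1.54920.
ΣO = 2.88929; factor = 8/ΣO = 2.76885.
Al apfu = 0.67026 × 2.76885 = 1.856.

1.856 Al apfu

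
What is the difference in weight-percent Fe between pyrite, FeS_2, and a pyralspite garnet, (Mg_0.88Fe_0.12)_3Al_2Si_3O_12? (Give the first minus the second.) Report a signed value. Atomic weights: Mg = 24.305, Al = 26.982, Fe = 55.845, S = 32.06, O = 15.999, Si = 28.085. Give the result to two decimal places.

41.70 percentage points

Fe in FeS_2: molar mass 119.965 g/mol; 1×55.845 = 55.845 g → 46.55 wt%.
Fe in (Mg_0.88Fe_0.12)_3Al_2Si_3O_12: molar mass 414.476 g/mol; 0.36×55.845 = 20.104 g → 4.85 wt%.
Difference = 46.55 − 4.85 = 41.70 percentage points.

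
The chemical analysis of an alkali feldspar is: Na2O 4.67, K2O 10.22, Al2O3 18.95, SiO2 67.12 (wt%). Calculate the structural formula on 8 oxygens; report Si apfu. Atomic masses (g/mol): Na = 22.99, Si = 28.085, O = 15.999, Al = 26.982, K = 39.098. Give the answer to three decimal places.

4.67 wt% Na2O ÷ 61.979 g/mol = 0.07535 mol, giving 0.15070 Na and 0.07535 O.
10.22 wt% K2O ÷ 94.195 g/mol = 0.10850 mol, giving 0.21700 K and 0.10850 O.
18.95 wt% Al2O3 ÷ 101.961 g/mol = 0.18586 mol, giving 0.37172 Al and 0.55758 O.
67.12 wt% SiO2 ÷ 60.083 g/mol = 1.11712 mol, giving 1.11712 Si and 2.23424 O.
Oxygen sums to 2.97567; scaling by 8/2.97567 = 2.68847 puts the formula on 8 O.
Si: 1.11712 × 2.68847 = 3.003 atoms per formula unit.

3.003 Si apfu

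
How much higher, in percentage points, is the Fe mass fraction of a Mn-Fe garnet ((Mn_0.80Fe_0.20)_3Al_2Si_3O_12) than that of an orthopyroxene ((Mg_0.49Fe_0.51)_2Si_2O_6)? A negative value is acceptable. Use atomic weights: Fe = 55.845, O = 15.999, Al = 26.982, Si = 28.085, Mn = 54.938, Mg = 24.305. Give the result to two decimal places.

-17.69 percentage points

M((Mn_0.80Fe_0.20)_3Al_2Si_3O_12) = 495.565 g/mol, so wt% Fe = 33.507/495.565 × 100 = 6.76%.
M((Mg_0.49Fe_0.51)_2Si_2O_6) = 232.945 g/mol, so wt% Fe = 56.962/232.945 × 100 = 24.45%.
6.76 − 24.45 = -17.69 pp.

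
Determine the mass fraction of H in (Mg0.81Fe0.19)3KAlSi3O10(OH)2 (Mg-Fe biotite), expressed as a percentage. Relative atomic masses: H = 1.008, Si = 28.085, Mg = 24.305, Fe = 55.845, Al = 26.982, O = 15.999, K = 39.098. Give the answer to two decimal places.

Formula mass = 2.43*24.305 + 0.57*55.845 + 1*39.098 + 1*26.982 + 3*28.085 + 12*15.999 + 2*1.008 = 435.232 g/mol, of which 2.016 g is H.
So H makes up 2.016/435.232 = 0.0046 of the mass, i.e. 0.46%.

0.46 mass %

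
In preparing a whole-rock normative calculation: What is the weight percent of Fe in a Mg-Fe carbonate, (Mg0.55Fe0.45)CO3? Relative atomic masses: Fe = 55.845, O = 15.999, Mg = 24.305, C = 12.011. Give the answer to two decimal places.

M((Mg0.55Fe0.45)CO3) = 98.506 g/mol.
Fe contributes 0.45 × 55.845 = 25.130 g per mole.
25.130/98.506 = 0.2551 → 25.51%.

25.51 weight percent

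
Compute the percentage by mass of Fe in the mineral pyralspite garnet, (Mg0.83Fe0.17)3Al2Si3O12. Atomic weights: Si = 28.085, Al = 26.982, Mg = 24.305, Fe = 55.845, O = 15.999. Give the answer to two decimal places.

6.79 mass %

Molar mass of (Mg0.83Fe0.17)3Al2Si3O12: 2.49*24.305 + 0.51*55.845 + 2*26.982 + 3*28.085 + 12*15.999 = 419.207 g/mol.
Mass of Fe per formula unit: 0.51 × 55.845 = 28.481 g.
Weight fraction Fe = 28.481 / 419.207 = 0.0679.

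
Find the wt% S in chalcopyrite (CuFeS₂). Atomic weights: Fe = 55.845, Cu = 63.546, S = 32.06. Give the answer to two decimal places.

34.94 wt%

Molar mass of CuFeS₂: 1·63.546 + 1·55.845 + 2·32.06 = 183.511 g/mol.
Mass of S per formula unit: 2 × 32.06 = 64.120 g.
Weight fraction S = 64.120 / 183.511 = 0.3494.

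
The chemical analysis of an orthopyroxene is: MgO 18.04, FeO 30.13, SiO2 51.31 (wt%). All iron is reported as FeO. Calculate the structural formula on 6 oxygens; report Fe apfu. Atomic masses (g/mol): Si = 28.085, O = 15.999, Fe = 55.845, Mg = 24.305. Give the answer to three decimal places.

18.04 wt% MgO ÷ 40.304 g/mol = 0.44760 mol, giving 0.44760 Mg and 0.44760 O.
30.13 wt% FeO ÷ 71.844 g/mol = 0.41938 mol, giving 0.41938 Fe and 0.41938 O.
51.31 wt% SiO2 ÷ 60.083 g/mol = 0.85399 mol, giving 0.85399 Si and 1.70798 O.
Oxygen sums to 2.57496; scaling by 6/2.57496 = 2.33013 puts the formula on 6 O.
Fe: 0.41938 × 2.33013 = 0.977 atoms per formula unit.

0.977 Fe apfu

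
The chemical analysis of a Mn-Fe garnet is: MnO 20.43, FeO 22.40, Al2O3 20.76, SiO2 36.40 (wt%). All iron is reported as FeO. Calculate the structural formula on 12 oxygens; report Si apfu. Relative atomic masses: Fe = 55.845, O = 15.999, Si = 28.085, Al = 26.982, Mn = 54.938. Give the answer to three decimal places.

20.43 wt% MnO ÷ 70.937 g/mol = 0.28800 mol, giving 0.28800 Mn and 0.28800 O.
22.40 wt% FeO ÷ 71.844 g/mol = 0.31179 mol, giving 0.31179 Fe and 0.31179 O.
20.76 wt% Al2O3 ÷ 101.961 g/mol = 0.20361 mol, giving 0.40722 Al and 0.61083 O.
36.40 wt% SiO2 ÷ 60.083 g/mol = 0.60583 mol, giving 0.60583 Si and 1.21166 O.
Oxygen sums to 2.42228; scaling by 12/2.42228 = 4.95401 puts the formula on 12 O.
Si: 0.60583 × 4.95401 = 3.001 atoms per formula unit.

3.001 Si apfu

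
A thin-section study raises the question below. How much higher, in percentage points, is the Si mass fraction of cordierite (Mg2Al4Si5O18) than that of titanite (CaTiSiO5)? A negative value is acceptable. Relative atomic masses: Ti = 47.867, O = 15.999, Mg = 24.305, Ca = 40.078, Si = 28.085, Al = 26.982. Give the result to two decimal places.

Si in Mg2Al4Si5O18: molar mass 584.945 g/mol; 5×28.085 = 140.425 g → 24.01 wt%.
Si in CaTiSiO5: molar mass 196.025 g/mol; 1×28.085 = 28.085 g → 14.33 wt%.
Difference = 24.01 − 14.33 = 9.68 percentage points.

9.68 percentage points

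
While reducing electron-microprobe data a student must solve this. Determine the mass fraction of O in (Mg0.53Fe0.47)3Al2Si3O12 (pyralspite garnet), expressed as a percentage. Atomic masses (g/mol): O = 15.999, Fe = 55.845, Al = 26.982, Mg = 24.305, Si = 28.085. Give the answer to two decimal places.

M((Mg0.53Fe0.47)3Al2Si3O12) = 447.593 g/mol.
O contributes 12 × 15.999 = 191.988 g per mole.
191.988/447.593 = 0.4289 → 42.89%.

42.89 wt%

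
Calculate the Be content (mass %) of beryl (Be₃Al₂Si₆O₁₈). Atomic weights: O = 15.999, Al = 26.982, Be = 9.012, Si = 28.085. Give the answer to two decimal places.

5.03 mass %

Formula mass = 3*9.012 + 2*26.982 + 6*28.085 + 18*15.999 = 537.492 g/mol, of which 27.036 g is Be.
So Be makes up 27.036/537.492 = 0.0503 of the mass, i.e. 5.03%.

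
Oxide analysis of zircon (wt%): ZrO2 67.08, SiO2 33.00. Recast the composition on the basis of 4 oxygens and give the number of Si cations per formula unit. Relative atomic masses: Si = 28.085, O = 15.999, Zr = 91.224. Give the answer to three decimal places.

ZrO2 (M=123.222): mol = 0.54438; Zr = 0.54438, O = 1.08876.
SiO2 (M=60.083): mol = 0.54924; Si = 0.54924, O = 1.09848.
ΣO = 2.18724; factor = 4/ΣO = 1.82879.
Si apfu = 0.54924 × 1.82879 = 1.004.

1.004 Si apfu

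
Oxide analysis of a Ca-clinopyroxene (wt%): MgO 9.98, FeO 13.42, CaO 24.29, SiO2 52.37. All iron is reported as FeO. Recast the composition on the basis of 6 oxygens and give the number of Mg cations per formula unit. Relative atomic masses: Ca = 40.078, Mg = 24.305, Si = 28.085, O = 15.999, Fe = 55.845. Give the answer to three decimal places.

MgO (M=40.304): mol = 0.24762; Mg = 0.24762, O = 0.24762.
FeO (M=71.844): mol = 0.18679; Fe = 0.18679, O = 0.18679.
CaO (M=56.077): mol = 0.43315; Ca = 0.43315, O = 0.43315.
SiO2 (M=60.083): mol = 0.87163; Si = 0.87163, O = 1.74326.
ΣO = 2.61082; factor = 6/ΣO = 2.29813.
Mg apfu = 0.24762 × 2.29813 = 0.569.

0.569 Mg apfu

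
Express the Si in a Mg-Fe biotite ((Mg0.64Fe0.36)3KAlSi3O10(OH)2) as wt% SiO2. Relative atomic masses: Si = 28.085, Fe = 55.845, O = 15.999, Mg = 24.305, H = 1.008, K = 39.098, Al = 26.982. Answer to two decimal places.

39.94 wt%

M((Mg0.64Fe0.36)3KAlSi3O10(OH)2) = 451.317 g/mol; M(SiO2) = 60.083 g/mol.
Moles SiO2 per formula unit = 3 Si ÷ 1 = 3.0000.
SiO2 fraction = (3.0000 × 60.083) / 451.317 = 180.249/451.317 = 0.3994.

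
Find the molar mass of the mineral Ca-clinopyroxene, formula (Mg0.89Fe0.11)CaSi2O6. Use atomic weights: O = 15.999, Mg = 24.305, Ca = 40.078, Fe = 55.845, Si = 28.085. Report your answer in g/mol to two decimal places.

M = 0.89(24.305) + 0.11(55.845) + 1(40.078) + 2(28.085) + 6(15.999)

220.02 g/mol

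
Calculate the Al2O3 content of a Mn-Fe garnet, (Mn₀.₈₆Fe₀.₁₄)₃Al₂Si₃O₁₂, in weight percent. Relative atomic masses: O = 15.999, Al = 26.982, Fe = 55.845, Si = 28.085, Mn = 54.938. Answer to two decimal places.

20.58 wt%

Molar mass of (Mn₀.₈₆Fe₀.₁₄)₃Al₂Si₃O₁₂ = 2.58·54.938 + 0.42·55.845 + 2·26.982 + 3·28.085 + 12·15.999 = 495.402 g/mol.
Each formula unit contains 2 Al, equivalent to 2/2 = 1.0000 mol Al2O3.
M(Al2O3) = 2×26.982 + 3×15.999 = 101.961 g/mol.
Mass of Al2O3 per formula unit = 1.0000 × 101.961 = 101.961 g.
Al2O3 wt% = 101.961 / 495.402 × 100 = 20.58%.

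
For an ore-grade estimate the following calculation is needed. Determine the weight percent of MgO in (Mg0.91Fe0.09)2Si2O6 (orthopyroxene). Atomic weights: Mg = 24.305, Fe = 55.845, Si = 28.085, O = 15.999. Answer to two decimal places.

35.53 wt%

M((Mg0.91Fe0.09)2Si2O6) = 206.451 g/mol; M(MgO) = 40.304 g/mol.
Moles MgO per formula unit = 1.82 Mg ÷ 1 = 1.8200.
MgO fraction = (1.8200 × 40.304) / 206.451 = 73.353/206.451 = 0.3553.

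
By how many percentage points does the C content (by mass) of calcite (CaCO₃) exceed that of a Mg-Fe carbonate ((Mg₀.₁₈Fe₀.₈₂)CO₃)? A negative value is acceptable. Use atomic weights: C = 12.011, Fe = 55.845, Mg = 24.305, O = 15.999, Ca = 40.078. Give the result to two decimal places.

C in CaCO₃: molar mass 100.086 g/mol; 1×12.011 = 12.011 g → 12.00 wt%.
C in (Mg₀.₁₈Fe₀.₈₂)CO₃: molar mass 110.176 g/mol; 1×12.011 = 12.011 g → 10.90 wt%.
Difference = 12.00 − 10.90 = 1.10 percentage points.

1.10 percentage points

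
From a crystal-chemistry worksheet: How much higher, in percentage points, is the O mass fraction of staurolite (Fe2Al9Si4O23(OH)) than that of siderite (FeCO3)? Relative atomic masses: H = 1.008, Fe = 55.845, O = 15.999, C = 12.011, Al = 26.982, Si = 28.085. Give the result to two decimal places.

3.65 percentage points

M(Fe2Al9Si4O23(OH)) = 851.852 g/mol, so wt% O = 383.976/851.852 × 100 = 45.08%.
M(FeCO3) = 115.853 g/mol, so wt% O = 47.997/115.853 × 100 = 41.43%.
45.08 − 41.43 = 3.65 pp.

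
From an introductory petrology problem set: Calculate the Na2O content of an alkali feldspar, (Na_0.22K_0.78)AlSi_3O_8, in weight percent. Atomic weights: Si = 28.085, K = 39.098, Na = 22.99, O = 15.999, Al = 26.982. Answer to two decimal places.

2.48 wt%

Molar mass of (Na_0.22K_0.78)AlSi_3O_8 = 0.22*22.99 + 0.78*39.098 + 1*26.982 + 3*28.085 + 8*15.999 = 274.783 g/mol.
Each formula unit contains 0.22 Na, equivalent to 0.22/2 = 0.1100 mol Na2O.
M(Na2O) = 2×22.99 + 1×15.999 = 61.979 g/mol.
Mass of Na2O per formula unit = 0.1100 × 61.979 = 6.818 g.
Na2O wt% = 6.818 / 274.783 × 100 = 2.48%.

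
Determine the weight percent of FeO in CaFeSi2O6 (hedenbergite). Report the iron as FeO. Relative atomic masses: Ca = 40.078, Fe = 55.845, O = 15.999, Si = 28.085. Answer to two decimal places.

Molar mass of CaFeSi2O6 = 1*40.078 + 1*55.845 + 2*28.085 + 6*15.999 = 248.087 g/mol.
Each formula unit contains 1 Fe, equivalent to 1/1 = 1.0000 mol FeO.
M(FeO) = 1×55.845 + 1×15.999 = 71.844 g/mol.
Mass of FeO per formula unit = 1.0000 × 71.844 = 71.844 g.
FeO wt% = 71.844 / 248.087 × 100 = 28.96%.

28.96 wt%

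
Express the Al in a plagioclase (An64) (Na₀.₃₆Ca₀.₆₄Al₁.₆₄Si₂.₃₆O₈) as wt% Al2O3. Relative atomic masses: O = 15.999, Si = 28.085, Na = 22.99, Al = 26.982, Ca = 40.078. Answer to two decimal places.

Formula mass = 272.449 g/mol.
1.64 Al → 0.8200 mol Al2O3 per formula unit; M(Al2O3) = 101.961, so Al2O3 mass = 83.608 g.
83.608/272.449 × 100 = 30.69 wt%.

30.69 wt%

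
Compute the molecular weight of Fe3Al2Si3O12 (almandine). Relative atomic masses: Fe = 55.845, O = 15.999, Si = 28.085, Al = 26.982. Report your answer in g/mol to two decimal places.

The formula mass is the sum 3*55.845 + 2*26.982 + 3*28.085 + 12*15.999.

497.74 g/mol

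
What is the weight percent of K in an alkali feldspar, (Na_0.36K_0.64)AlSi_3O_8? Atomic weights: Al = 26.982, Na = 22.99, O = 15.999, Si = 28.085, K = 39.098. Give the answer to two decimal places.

9.18 mass %

M((Na_0.36K_0.64)AlSi_3O_8) = 272.528 g/mol.
K contributes 0.64 × 39.098 = 25.023 g per mole.
25.023/272.528 = 0.0918 → 9.18%.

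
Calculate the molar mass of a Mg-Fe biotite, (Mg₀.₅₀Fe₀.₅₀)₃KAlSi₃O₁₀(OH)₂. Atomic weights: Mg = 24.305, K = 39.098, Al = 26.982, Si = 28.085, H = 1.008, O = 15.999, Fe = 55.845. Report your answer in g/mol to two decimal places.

The formula mass is the sum 1.50*24.305 + 1.50*55.845 + 1*39.098 + 1*26.982 + 3*28.085 + 12*15.999 + 2*1.008.

464.56 g/mol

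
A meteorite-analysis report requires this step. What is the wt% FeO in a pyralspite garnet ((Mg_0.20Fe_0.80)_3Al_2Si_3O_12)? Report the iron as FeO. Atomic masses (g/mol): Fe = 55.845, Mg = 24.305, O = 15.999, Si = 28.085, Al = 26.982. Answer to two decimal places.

36.01 wt%

Formula mass = 478.818 g/mol.
2.40 Fe → 2.4000 mol FeO per formula unit; M(FeO) = 71.844, so FeO mass = 172.426 g.
172.426/478.818 × 100 = 36.01 wt%.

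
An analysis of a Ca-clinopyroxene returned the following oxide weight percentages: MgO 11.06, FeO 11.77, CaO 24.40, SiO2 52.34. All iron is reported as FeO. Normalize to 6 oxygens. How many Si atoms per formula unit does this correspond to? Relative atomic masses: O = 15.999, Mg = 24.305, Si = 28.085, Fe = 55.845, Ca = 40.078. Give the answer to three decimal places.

1.998 Si apfu

MgO: 11.06/40.304 = 0.27441 mol → 0.27441 mol Mg, 0.27441 mol O.
FeO: 11.77/71.844 = 0.16383 mol → 0.16383 mol Fe, 0.16383 mol O.
CaO: 24.40/56.077 = 0.43512 mol → 0.43512 mol Ca, 0.43512 mol O.
SiO2: 52.34/60.083 = 0.87113 mol → 0.87113 mol Si, 1.74226 mol O.
Total oxygen = 2.61562 mol. Normalization factor = 6/2.61562 = 2.29391.
Si per 6 O = 0.87113 × 2.29391 = 1.998.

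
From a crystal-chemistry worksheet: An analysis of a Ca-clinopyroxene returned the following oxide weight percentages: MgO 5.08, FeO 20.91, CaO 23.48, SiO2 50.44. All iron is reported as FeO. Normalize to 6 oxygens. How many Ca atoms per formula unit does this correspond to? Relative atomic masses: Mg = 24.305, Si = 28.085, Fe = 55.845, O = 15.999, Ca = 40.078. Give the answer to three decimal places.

0.999 Ca apfu

5.08 wt% MgO ÷ 40.304 g/mol = 0.12604 mol, giving 0.12604 Mg and 0.12604 O.
20.91 wt% FeO ÷ 71.844 g/mol = 0.29105 mol, giving 0.29105 Fe and 0.29105 O.
23.48 wt% CaO ÷ 56.077 g/mol = 0.41871 mol, giving 0.41871 Ca and 0.41871 O.
50.44 wt% SiO2 ÷ 60.083 g/mol = 0.83951 mol, giving 0.83951 Si and 1.67902 O.
Oxygen sums to 2.51482; scaling by 6/2.51482 = 2.38586 puts the formula on 6 O.
Ca: 0.41871 × 2.38586 = 0.999 atoms per formula unit.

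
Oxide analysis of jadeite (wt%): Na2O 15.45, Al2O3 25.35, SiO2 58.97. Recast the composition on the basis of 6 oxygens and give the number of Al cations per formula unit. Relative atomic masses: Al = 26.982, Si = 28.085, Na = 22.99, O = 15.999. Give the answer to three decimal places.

Na2O (M=61.979): mol = 0.24928; Na = 0.49856, O = 0.24928.
Al2O3 (M=101.961): mol = 0.24862; Al = 0.49724, O = 0.74586.
SiO2 (M=60.083): mol = 0.98148; Si = 0.98148, O = 1.96296.
ΣO = 2.95810; factor = 6/ΣO = 2.02833.
Al apfu = 0.49724 × 2.02833 = 1.009.

1.009 Al apfu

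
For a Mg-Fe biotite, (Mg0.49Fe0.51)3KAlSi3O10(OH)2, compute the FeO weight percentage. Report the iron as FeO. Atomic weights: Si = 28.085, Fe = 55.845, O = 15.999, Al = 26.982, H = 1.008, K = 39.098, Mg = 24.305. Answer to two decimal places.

23.61 wt%

Formula mass = 465.510 g/mol.
1.53 Fe → 1.5300 mol FeO per formula unit; M(FeO) = 71.844, so FeO mass = 109.921 g.
109.921/465.510 × 100 = 23.61 wt%.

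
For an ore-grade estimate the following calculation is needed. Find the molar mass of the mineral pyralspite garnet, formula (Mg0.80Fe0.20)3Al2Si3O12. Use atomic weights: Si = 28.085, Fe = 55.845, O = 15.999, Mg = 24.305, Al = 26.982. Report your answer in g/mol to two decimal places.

422.05 g/mol

M = 2.40*24.305 + 0.60*55.845 + 2*26.982 + 3*28.085 + 12*15.999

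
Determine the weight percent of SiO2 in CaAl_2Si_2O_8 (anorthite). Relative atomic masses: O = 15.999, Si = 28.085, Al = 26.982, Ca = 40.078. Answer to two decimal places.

Molar mass of CaAl_2Si_2O_8 = 1·40.078 + 2·26.982 + 2·28.085 + 8·15.999 = 278.204 g/mol.
Each formula unit contains 2 Si, equivalent to 2/1 = 2.0000 mol SiO2.
M(SiO2) = 1×28.085 + 2×15.999 = 60.083 g/mol.
Mass of SiO2 per formula unit = 2.0000 × 60.083 = 120.166 g.
SiO2 wt% = 120.166 / 278.204 × 100 = 43.19%.

43.19 wt%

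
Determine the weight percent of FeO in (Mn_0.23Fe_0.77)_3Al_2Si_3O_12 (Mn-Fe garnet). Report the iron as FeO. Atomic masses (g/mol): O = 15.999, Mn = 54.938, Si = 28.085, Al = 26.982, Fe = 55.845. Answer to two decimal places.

Molar mass of (Mn_0.23Fe_0.77)_3Al_2Si_3O_12 = 0.69*54.938 + 2.31*55.845 + 2*26.982 + 3*28.085 + 12*15.999 = 497.116 g/mol.
Each formula unit contains 2.31 Fe, equivalent to 2.31/1 = 2.3100 mol FeO.
M(FeO) = 1×55.845 + 1×15.999 = 71.844 g/mol.
Mass of FeO per formula unit = 2.3100 × 71.844 = 165.960 g.
FeO wt% = 165.960 / 497.116 × 100 = 33.38%.

33.38 wt%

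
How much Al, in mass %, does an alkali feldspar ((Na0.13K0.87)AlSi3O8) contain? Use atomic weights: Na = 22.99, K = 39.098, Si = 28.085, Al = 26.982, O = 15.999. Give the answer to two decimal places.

9.77 mass %

Molar mass of (Na0.13K0.87)AlSi3O8: 0.13*22.99 + 0.87*39.098 + 1*26.982 + 3*28.085 + 8*15.999 = 276.233 g/mol.
Mass of Al per formula unit: 1 × 26.982 = 26.982 g.
Weight fraction Al = 26.982 / 276.233 = 0.0977.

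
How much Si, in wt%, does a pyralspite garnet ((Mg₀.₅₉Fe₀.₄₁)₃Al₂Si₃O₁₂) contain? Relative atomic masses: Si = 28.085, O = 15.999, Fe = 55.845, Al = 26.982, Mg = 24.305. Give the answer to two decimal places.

19.07 wt%

Molar mass of (Mg₀.₅₉Fe₀.₄₁)₃Al₂Si₃O₁₂: 1.77*24.305 + 1.23*55.845 + 2*26.982 + 3*28.085 + 12*15.999 = 441.916 g/mol.
Mass of Si per formula unit: 3 × 28.085 = 84.255 g.
Weight fraction Si = 84.255 / 441.916 = 0.1907.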